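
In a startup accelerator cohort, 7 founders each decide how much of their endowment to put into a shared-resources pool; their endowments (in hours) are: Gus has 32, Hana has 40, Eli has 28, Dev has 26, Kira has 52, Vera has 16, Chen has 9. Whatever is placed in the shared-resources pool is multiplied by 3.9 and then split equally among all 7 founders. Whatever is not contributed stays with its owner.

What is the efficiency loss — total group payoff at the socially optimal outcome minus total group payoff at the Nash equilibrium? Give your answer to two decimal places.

The private return per contributed unit is 3.9/7 = 0.5571 < 1 for every player regardless of endowment, so the Nash equilibrium is zero contribution and the group total is Σ E_j = 32 + 40 + 28 + 26 + 52 + 16 + 9 = 203.
Each contributed unit returns 3.900 to the group, so the social optimum is full contribution by everyone: group total = 3.900 × 203 = 791.70.
Efficiency loss = (3.900 − 1) × 203 = 588.70.

588.70 hours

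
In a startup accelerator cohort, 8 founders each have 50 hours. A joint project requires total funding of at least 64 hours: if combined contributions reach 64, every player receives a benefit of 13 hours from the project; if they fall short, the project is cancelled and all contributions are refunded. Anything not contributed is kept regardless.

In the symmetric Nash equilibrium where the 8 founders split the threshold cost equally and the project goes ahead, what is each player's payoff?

Equal share of the threshold: 64/8 = 8.
At this profile no one gains by cutting their contribution: any cut drops the total below 64, the project is cancelled, contributions are refunded, and the deviator ends with 50, which is less than 50 − 8 + 13 = 55. Contributing more than 8 just wastes the excess. So contributing exactly 8 is a best response.
Each player's payoff: 50 − 8 + 13 = 55.

55 hours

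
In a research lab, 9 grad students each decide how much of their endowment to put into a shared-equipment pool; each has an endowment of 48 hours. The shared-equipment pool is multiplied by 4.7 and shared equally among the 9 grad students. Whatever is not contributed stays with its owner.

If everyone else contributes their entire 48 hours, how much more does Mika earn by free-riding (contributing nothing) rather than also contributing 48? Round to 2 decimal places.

22.93 hours

Switching from a contribution of 48 to 0 lets Mika keep an extra 48 hours, but lowers the shared-equipment pool by 48, which costs Mika their own share of that drop: 4.7/9 × 48 = 25.07.
Net gain = 48 − 25.07 = 22.93. The private return per contributed unit (0.5222) is below 1, so free-riding is indeed the best response regardless of what the others do.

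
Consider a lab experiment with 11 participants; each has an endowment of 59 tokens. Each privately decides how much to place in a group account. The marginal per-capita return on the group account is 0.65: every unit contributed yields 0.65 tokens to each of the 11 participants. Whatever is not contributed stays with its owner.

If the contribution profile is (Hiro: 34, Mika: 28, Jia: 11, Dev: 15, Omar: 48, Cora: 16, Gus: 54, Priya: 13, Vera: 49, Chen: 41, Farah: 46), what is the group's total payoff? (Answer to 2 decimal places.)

Total contributed: 34 + 28 + 11 + 15 + 48 + 16 + 54 + 13 + 49 + 41 + 46 = 355; total kept: 11 × 59 − 355 = 294.
The group account pays out 0.65 × 11 × 355 = 2538.25 in aggregate.
Group total = 294 + 2538.25 = 2832.25.

2832.25 tokens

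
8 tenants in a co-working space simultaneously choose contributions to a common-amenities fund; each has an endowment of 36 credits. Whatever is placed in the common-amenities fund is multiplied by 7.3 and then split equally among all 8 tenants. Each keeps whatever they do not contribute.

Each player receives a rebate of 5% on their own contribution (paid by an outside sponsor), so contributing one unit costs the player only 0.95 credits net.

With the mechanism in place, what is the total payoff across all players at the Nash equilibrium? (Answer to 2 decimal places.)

The effective private return is (7.3/8) / 0.95 = 0.9605, which is still under 1, so the mechanism doesn't change anyone's dominant strategy: zero contribution.
Everyone keeps their endowment and the group total is 8 × 36 = 288.

288.00 credits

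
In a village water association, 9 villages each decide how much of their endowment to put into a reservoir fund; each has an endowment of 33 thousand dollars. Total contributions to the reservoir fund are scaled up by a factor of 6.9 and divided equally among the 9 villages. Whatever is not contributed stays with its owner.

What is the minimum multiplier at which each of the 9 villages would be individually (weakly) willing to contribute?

A contributed unit returns (multiplier)/9 to its contributor.
This reaches 1 exactly when the multiplier is 9.

9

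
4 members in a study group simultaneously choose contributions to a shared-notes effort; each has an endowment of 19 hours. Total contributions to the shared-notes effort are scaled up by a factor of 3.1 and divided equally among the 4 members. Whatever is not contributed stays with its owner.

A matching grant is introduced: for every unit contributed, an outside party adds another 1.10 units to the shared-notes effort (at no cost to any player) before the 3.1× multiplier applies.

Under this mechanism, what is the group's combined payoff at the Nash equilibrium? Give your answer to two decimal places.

494.76 hours

With the mechanism, a contributed unit returns 3.1 × 2.10 / 4 = 1.6275 per unit of net cost to the contributor — now above 1 — so contributing fully is weakly dominant for every player.
So the Nash equilibrium is full contribution by all 4; the group earns 3.1 × 2.10 × 76 = 494.76.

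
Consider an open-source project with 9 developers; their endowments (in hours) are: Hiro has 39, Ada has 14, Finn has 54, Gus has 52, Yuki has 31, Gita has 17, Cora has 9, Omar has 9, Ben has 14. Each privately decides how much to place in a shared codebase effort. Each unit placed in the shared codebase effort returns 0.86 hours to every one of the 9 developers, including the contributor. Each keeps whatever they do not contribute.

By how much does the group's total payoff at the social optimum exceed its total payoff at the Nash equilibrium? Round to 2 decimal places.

1610.86 hours

The private return per contributed unit is 0.86 < 1 for everyone, so the Nash equilibrium is zero contribution and the group total is Σ E_j = 39 + 14 + 54 + 52 + 31 + 17 + 9 + 9 + 14 = 239.
Each contributed unit returns 7.740 to the group, so the social optimum is full contribution by everyone: group total = 7.740 × 239 = 1849.86.
Efficiency loss = (7.740 − 1) × 239 = 1610.86.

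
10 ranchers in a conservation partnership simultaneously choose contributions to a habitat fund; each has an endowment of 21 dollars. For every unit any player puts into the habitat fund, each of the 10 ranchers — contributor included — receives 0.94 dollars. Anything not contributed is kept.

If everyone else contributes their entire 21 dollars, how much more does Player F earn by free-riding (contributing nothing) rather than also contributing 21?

Switching from a contribution of 21 to 0 lets Player F keep an extra 21 dollars, but lowers the habitat fund by 21, which costs Player F their own share of that drop: 0.94 × 21 = 19.74.
Net gain = 21 − 19.74 = 1.26. The private return per contributed unit (0.94) is below 1, so free-riding is indeed the best response regardless of what the others do.

1.26 dollars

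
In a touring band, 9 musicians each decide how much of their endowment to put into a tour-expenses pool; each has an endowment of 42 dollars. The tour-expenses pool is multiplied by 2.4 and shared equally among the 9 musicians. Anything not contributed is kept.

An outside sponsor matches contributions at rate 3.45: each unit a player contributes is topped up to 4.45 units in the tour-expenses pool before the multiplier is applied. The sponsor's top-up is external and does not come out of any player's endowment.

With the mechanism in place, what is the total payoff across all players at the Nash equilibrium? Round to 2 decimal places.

4037.04 dollars

The effective private return per unit is now 2.4 × 4.45 / 9 = 1.1867 > 1, so every player's dominant strategy flips to full contribution.
So the Nash equilibrium is full contribution by all 9; the group earns 2.4 × 4.45 × 378 = 4037.04.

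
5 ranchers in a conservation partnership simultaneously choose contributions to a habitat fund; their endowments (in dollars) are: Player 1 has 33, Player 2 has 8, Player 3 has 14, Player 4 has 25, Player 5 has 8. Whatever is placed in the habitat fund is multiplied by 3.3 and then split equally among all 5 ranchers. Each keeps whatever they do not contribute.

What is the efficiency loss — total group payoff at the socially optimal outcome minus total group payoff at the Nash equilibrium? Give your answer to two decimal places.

The private return per contributed unit is 3.3/5 = 0.6600 < 1 for every player regardless of endowment, so the Nash equilibrium is zero contribution and the group total is Σ E_j = 33 + 8 + 14 + 25 + 8 = 88.
Each contributed unit returns 3.300 to the group, so the social optimum is full contribution by everyone: group total = 3.300 × 88 = 290.40.
Efficiency loss = (3.300 − 1) × 88 = 202.40.

202.40 dollars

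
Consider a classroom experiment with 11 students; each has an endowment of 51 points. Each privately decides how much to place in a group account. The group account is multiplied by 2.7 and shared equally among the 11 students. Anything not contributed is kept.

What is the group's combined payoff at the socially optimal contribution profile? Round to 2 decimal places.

1514.70 points

Each contributed unit returns 2.700 to the group as a whole (0.2455 to each of 11 players), which exceeds 1, so the social optimum is full contribution: group total = 2.700 × 561 = 1514.70.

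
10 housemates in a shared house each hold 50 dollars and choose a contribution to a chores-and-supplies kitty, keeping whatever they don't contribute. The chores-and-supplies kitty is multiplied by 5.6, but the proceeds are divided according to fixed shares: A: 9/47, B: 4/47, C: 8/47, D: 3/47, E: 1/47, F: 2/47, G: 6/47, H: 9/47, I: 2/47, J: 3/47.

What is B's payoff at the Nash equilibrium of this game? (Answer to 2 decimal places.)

For player j, contributing a unit is worthwhile iff 5.6 × (j's share) ≥ 1, i.e. iff j's share is at least 0.1786.
The shares above 0.1786 belong to A and H, contributing 50 each; the remaining 8 contribute 0. Total contributed: 100.
B keeps 50 and receives 5.6 × 100 × 4/47 = 47.66 from the chores-and-supplies kitty, for a payoff of 97.66.

97.66 dollars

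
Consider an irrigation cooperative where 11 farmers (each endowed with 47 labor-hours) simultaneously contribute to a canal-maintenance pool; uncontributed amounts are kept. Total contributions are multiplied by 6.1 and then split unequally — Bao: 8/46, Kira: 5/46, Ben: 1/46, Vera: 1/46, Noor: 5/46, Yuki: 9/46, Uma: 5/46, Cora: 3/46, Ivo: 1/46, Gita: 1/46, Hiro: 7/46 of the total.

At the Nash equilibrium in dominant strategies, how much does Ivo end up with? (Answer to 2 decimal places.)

Player j's private return per contributed unit is 6.1 × (j's share). Contributing is weakly dominant for j when that share is at least 1/6.1 = 0.1639, and contributing 0 is dominant otherwise.
Bao and Yuki clear that bar, contributing 47 each; the remaining 9 contribute 0. Total contributed: 94.
Ivo keeps 47 and receives 6.1 × 94 × 1/46 = 12.47 from the canal-maintenance pool, for a payoff of 59.47.

59.47 labor-hours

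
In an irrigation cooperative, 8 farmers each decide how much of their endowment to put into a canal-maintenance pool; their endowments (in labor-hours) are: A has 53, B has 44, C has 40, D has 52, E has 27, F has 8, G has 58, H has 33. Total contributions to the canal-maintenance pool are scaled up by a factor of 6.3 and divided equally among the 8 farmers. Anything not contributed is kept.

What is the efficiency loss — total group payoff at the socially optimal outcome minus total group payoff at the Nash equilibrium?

The private return per contributed unit is 6.3/8 = 0.7875 < 1 for every player regardless of endowment, so the Nash equilibrium is zero contribution and the group total is Σ E_j = 53 + 44 + 40 + 52 + 27 + 8 + 58 + 33 = 315.
Each contributed unit returns 6.300 to the group, so the social optimum is full contribution by everyone: group total = 6.300 × 315 = 1984.50.
Efficiency loss = (6.300 − 1) × 315 = 1669.50.

1669.50 labor-hours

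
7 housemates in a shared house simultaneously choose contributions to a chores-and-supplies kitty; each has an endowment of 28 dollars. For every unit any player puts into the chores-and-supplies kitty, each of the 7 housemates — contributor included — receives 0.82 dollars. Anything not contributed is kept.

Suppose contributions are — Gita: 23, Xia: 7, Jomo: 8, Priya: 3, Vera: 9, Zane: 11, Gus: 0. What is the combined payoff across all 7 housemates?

Total contributed: 23 + 7 + 8 + 3 + 9 + 11 + 0 = 61; total kept: 7 × 28 − 61 = 135.
The chores-and-supplies kitty pays out 0.82 × 7 × 61 = 350.14 in aggregate.
Group total = 135 + 350.14 = 485.14.

485.14 dollars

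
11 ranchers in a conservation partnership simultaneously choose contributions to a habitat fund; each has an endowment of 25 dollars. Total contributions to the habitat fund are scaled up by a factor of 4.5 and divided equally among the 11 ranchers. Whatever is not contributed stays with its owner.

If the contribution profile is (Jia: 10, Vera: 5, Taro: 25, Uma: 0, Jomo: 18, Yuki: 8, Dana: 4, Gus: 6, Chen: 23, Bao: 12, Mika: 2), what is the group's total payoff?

Total contributed: 10 + 5 + 25 + 0 + 18 + 8 + 4 + 6 + 23 + 12 + 2 = 113; total kept: 11 × 25 − 113 = 162.
The habitat fund pays out 4.5 × 113 = 508.50 in aggregate.
Group total = 162 + 508.50 = 670.50.

670.50 dollars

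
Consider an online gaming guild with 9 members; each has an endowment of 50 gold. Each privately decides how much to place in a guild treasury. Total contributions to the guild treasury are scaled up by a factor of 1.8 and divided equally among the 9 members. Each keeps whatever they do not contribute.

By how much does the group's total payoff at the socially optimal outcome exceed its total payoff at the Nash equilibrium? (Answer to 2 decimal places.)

Each contributed unit returns 1.8/9 = 0.2000 to its contributor — below 1 — so contributing 0 is dominant for every player. At the Nash equilibrium everyone keeps their 50, and the group total is 9 × 50 = 450.
Each contributed unit returns 1.800 to the group as a whole (0.2000 to each of 9 players), which exceeds 1, so the social optimum is full contribution: group total = 1.800 × 450 = 810.00.
Efficiency loss = 810.00 − 450 = 360.00.

360.00 gold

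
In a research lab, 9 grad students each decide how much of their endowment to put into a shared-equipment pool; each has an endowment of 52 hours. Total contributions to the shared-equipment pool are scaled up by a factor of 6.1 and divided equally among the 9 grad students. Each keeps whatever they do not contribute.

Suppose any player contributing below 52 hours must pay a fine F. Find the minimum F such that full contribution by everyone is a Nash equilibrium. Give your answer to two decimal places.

Given the others contribute fully, the best deviation is to contribute 0 (any partial contribution still incurs the fine and gives up units whose private return 0.6778 is below 1).
Deviating from 52 to 0 saves 52 hours but forfeits the deviator's share of the drop in the shared-equipment pool: 6.1/9 × 52 = 35.24.
So the deviation gain is 52 − 35.24 = 16.76, and the fine must be at least 16.76 hours to wipe it out.

16.76 hours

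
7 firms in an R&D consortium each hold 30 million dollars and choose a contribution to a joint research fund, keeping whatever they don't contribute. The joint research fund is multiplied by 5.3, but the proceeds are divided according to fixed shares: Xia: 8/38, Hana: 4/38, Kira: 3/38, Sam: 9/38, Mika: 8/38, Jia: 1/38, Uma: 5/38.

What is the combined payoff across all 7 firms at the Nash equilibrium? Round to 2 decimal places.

For player j, contributing a unit is worthwhile iff 5.3 × (j's share) ≥ 1, i.e. iff j's share is at least 0.1887.
Xia, Sam and Mika are above the threshold, contributing 30 each; the remaining 4 contribute 0. Total contributed: 90.
The joint research fund pays out 5.3 × 90 = 477.00 in total (split across the unequal shares, but the aggregate is all that matters for the group sum).
The 4 free-riders keep 30 each, adding 120. Group total = 120 + 477.00 = 597.00.

597.00 million dollars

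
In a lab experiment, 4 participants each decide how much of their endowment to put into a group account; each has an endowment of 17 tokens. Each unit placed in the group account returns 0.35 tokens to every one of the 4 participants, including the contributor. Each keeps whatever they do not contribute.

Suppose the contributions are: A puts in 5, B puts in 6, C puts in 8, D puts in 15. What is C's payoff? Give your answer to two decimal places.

20.90 tokens

Total contributed: 5 + 6 + 8 + 15 = 34.
Each receives 0.35 × 34 = 11.90 from the group account.
C keeps 17 − 8 = 9, so C's payoff is 9 + 11.90 = 20.90.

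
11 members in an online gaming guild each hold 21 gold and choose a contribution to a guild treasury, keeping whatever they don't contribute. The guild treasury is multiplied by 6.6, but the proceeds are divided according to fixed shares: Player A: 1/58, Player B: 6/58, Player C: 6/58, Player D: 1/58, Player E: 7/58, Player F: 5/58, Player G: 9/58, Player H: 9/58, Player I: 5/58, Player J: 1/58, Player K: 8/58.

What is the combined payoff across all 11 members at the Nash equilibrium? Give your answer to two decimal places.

466.20 gold

Player j's private return per contributed unit is 6.6 × (j's share). Contributing is weakly dominant for j when that share is at least 1/6.6 = 0.1515, and contributing 0 is dominant otherwise.
Player G and Player H clear that bar, contributing 21 each; the remaining 9 contribute 0. Total contributed: 42.
The guild treasury pays out 6.6 × 42 = 277.20 in total (split across the unequal shares, but the aggregate is all that matters for the group sum).
The 9 free-riders keep 21 each, adding 189. Group total = 189 + 277.20 = 466.20.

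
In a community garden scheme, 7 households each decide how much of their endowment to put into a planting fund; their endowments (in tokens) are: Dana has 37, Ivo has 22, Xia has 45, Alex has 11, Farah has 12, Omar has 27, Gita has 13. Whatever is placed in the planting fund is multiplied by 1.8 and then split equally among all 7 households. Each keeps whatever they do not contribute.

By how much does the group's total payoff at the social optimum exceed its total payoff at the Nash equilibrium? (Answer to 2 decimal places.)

The private return per contributed unit is 1.8/7 = 0.2571 < 1 for every player regardless of endowment, so the Nash equilibrium is zero contribution and the group total is Σ E_j = 37 + 22 + 45 + 11 + 12 + 27 + 13 = 167.
Each contributed unit returns 1.800 to the group, so the social optimum is full contribution by everyone: group total = 1.800 × 167 = 300.60.
Efficiency loss = (1.800 − 1) × 167 = 133.60.

133.60 tokens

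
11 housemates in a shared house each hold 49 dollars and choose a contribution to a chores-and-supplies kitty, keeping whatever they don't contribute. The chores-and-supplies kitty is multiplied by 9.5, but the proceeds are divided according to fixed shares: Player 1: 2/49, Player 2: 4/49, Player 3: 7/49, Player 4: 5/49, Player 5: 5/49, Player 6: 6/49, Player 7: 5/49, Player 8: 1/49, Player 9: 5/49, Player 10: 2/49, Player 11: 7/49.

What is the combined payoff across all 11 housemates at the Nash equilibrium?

Each unit j contributes comes back to j as 9.5 × (j's share), so j prefers to contribute only if that share exceeds 1/9.5 = 0.1053; otherwise keeping the unit dominates.
Player 3, Player 6 and Player 11 are above the threshold, contributing 49 each; the remaining 8 contribute 0. Total contributed: 147.
The chores-and-supplies kitty pays out 9.5 × 147 = 1396.50 in total (split across the unequal shares, but the aggregate is all that matters for the group sum).
The 8 free-riders keep 49 each, adding 392. Group total = 392 + 1396.50 = 1788.50.

1788.50 dollars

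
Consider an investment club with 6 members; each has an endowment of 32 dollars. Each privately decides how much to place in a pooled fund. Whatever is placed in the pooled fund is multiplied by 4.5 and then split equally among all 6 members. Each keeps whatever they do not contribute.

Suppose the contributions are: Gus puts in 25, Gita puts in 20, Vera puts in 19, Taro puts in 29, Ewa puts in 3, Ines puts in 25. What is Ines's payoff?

Total contributed: 25 + 20 + 19 + 29 + 3 + 25 = 121.
Each receives 4.5 × 121 / 6 = 90.75 from the pooled fund.
Ines keeps 32 − 25 = 7, so Ines's payoff is 7 + 90.75 = 97.75.

97.75 dollars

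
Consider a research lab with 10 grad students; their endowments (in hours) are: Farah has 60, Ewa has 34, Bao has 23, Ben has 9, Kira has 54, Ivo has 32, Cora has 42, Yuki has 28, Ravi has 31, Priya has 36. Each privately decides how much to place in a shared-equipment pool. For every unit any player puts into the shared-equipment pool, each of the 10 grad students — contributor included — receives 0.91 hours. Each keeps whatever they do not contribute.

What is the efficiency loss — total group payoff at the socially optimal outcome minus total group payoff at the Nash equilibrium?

2826.90 hours

The private return per contributed unit is 0.91 < 1 for everyone, so the Nash equilibrium is zero contribution and the group total is Σ E_j = 60 + 34 + 23 + 9 + 54 + 32 + 42 + 28 + 31 + 36 = 349.
Each contributed unit returns 9.100 to the group, so the social optimum is full contribution by everyone: group total = 9.100 × 349 = 3175.90.
Efficiency loss = (9.100 − 1) × 349 = 2826.90.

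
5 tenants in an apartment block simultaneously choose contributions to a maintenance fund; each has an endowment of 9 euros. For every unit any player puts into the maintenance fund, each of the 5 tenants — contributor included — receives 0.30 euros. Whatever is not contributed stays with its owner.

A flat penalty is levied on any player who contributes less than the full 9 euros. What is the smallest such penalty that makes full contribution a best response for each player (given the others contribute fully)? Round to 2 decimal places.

6.30 euros

Given the others contribute fully, the best deviation is to contribute 0 (any partial contribution still incurs the fine and gives up units whose private return 0.30 is below 1).
Deviating from 9 to 0 saves 9 euros but forfeits the deviator's share of the drop in the maintenance fund: 0.30 × 9 = 2.70.
So the deviation gain is 9 − 2.70 = 6.30, and the fine must be at least 6.30 euros to wipe it out.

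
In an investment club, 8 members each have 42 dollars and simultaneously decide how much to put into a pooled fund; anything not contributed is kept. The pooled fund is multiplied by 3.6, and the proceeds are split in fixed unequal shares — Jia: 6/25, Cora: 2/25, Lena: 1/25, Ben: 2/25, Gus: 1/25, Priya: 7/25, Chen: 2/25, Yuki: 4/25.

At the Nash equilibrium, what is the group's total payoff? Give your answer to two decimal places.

Player j's private return per contributed unit is 3.6 × (j's share). Contributing is weakly dominant for j when that share is at least 1/3.6 = 0.2778, and contributing 0 is dominant otherwise.
Only Priya (7/25) clears that bar, contributing 42; the remaining 7 contribute 0. Total contributed: 42.
The pooled fund pays out 3.6 × 42 = 151.20 in total (split across the unequal shares, but the aggregate is all that matters for the group sum).
The 7 free-riders keep 42 each, adding 294. Group total = 294 + 151.20 = 445.20.

445.20 dollars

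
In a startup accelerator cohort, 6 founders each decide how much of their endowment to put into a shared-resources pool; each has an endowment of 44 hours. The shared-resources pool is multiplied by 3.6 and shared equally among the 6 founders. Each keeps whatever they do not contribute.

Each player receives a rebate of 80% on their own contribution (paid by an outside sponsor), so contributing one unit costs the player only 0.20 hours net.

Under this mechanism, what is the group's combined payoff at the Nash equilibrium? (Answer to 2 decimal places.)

1161.60 hours

The effective private return per unit is now (3.6/6) / 0.20 = 3.0000 > 1, so every player's dominant strategy flips to full contribution.
At the Nash equilibrium everyone contributes 44. Group total payoff = 6 × (44 × 0.80 + 3.6 × 44) = 1161.60.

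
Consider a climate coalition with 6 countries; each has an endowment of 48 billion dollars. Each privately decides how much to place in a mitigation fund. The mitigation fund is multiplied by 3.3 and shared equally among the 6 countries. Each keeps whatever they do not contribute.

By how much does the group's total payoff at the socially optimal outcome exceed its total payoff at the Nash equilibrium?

Each contributed unit returns 3.3/6 = 0.5500 to its contributor — below 1 — so contributing 0 is dominant for every player. At the Nash equilibrium everyone keeps their 48, and the group total is 6 × 48 = 288.
Each contributed unit returns 3.300 to the group as a whole (0.5500 to each of 6 players), which exceeds 1, so the social optimum is full contribution: group total = 3.300 × 288 = 950.40.
Efficiency loss = 950.40 − 288 = 662.40.

662.40 billion dollars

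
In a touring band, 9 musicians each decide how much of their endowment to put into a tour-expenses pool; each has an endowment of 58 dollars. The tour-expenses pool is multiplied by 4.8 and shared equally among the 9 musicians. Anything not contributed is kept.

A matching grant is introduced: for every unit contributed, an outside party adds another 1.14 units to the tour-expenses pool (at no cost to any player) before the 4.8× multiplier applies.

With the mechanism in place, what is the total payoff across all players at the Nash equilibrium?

5361.98 dollars

Under the mechanism each unit contributed yields 4.8 × 2.14 / 9 = 1.1413 back to its contributor per unit of net cost, which exceeds 1, making full contribution the dominant choice for everyone.
So the Nash equilibrium is full contribution by all 9; the group earns 4.8 × 2.14 × 522 = 5361.98.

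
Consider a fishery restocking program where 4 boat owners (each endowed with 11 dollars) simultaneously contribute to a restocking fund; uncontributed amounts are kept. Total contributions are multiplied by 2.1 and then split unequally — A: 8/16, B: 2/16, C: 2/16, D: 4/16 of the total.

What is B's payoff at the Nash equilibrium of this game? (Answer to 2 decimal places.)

13.89 dollars

Player j's private return per contributed unit is 2.1 × (j's share). Contributing is weakly dominant for j when that share is at least 1/2.1 = 0.4762, and contributing 0 is dominant otherwise.
The only share above 0.4762 is A's 8/16, contributing 11; the remaining 3 contribute 0. Total contributed: 11.
B keeps 11 and receives 2.1 × 11 × 2/16 = 2.89 from the restocking fund, for a payoff of 13.89.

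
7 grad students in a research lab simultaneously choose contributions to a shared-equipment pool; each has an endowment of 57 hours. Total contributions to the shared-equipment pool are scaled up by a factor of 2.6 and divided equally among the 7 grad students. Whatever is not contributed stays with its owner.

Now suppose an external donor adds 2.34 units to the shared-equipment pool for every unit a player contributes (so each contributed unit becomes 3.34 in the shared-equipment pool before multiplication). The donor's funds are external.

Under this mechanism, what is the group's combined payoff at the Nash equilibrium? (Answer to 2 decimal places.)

3464.92 hours

Under the mechanism each unit contributed yields 2.6 × 3.34 / 7 = 1.2406 back to its contributor per unit of net cost, which exceeds 1, making full contribution the dominant choice for everyone.
At the Nash equilibrium everyone contributes 57. Group total payoff = 2.6 × 3.34 × 399 = 3464.92.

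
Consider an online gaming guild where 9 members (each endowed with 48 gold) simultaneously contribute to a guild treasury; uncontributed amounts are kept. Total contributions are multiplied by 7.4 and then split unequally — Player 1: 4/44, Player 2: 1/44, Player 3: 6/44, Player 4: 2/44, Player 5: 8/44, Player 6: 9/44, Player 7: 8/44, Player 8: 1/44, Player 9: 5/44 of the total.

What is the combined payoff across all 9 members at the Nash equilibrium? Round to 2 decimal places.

For player j, contributing a unit is worthwhile iff 7.4 × (j's share) ≥ 1, i.e. iff j's share is at least 0.1351.
Player 3, Player 5, Player 6 and Player 7 clear that bar, contributing 48 each; the remaining 5 contribute 0. Total contributed: 192.
The guild treasury pays out 7.4 × 192 = 1420.80 in total (split across the unequal shares, but the aggregate is all that matters for the group sum).
The 5 free-riders keep 48 each, adding 240. Group total = 240 + 1420.80 = 1660.80.

1660.80 gold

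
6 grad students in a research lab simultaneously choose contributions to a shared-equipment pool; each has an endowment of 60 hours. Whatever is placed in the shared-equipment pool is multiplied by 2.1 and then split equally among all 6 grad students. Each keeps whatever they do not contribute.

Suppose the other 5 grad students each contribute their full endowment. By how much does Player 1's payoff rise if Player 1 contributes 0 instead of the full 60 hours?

39.00 hours

Switching from a contribution of 60 to 0 lets Player 1 keep an extra 60 hours, but lowers the shared-equipment pool by 60, which costs Player 1 their own share of that drop: 2.1/6 × 60 = 21.00.
Net gain = 60 − 21.00 = 39.00. The private return per contributed unit (0.3500) is below 1, so free-riding is indeed the best response regardless of what the others do.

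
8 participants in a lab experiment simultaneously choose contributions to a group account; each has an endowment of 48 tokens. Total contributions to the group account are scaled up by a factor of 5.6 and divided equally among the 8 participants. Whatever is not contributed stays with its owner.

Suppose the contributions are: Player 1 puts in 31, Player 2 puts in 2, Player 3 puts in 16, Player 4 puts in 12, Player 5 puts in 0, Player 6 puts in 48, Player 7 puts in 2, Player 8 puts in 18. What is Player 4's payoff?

126.30 tokens

Total contributed: 31 + 2 + 16 + 12 + 0 + 48 + 2 + 18 = 129.
Each receives 5.6 × 129 / 8 = 90.30 from the group account.
Player 4 keeps 48 − 12 = 36, so Player 4's payoff is 36 + 90.30 = 126.30.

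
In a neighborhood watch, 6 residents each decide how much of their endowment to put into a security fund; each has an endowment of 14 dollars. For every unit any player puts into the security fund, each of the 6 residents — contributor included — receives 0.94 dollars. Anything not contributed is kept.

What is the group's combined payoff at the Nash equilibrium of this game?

The private return per contributed unit is 0.94 < 1, so contributing 0 is dominant for every player. At the Nash equilibrium everyone keeps their 14, and the group total is 6 × 14 = 84.

84.00 dollars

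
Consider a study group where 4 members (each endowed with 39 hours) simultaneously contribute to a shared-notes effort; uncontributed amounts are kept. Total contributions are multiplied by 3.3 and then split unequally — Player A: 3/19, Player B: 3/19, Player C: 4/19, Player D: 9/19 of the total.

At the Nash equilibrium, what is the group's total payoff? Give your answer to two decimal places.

A player with share s gets back 3.3·s per unit contributed, so full contribution is dominant for anyone with s > 1/3.3 = 0.3030 and zero contribution is dominant for anyone below.
Only Player D (9/19) clears that bar, contributing 39; the remaining 3 contribute 0. Total contributed: 39.
The shared-notes effort pays out 3.3 × 39 = 128.70 in total (split across the unequal shares, but the aggregate is all that matters for the group sum).
The 3 free-riders keep 39 each, adding 117. Group total = 117 + 128.70 = 245.70.

245.70 hours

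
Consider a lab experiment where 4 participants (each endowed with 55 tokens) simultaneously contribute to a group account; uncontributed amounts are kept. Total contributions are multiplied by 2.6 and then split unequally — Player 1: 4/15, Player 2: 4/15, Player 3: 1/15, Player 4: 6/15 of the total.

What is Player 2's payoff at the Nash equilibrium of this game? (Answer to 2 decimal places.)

Player j's private return per contributed unit is 2.6 × (j's share). Contributing is weakly dominant for j when that share is at least 1/2.6 = 0.3846, and contributing 0 is dominant otherwise.
Only Player 4 (6/15) clears that bar, contributing 55; the remaining 3 contribute 0. Total contributed: 55.
Player 2 keeps 55 and receives 2.6 × 55 × 4/15 = 38.13 from the group account, for a payoff of 93.13.

93.13 tokens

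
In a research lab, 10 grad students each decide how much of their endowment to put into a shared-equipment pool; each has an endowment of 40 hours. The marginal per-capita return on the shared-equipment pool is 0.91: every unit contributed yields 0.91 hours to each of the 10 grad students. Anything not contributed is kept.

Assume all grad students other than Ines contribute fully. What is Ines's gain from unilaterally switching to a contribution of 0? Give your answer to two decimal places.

Switching from a contribution of 40 to 0 lets Ines keep an extra 40 hours, but lowers the shared-equipment pool by 40, which costs Ines their own share of that drop: 0.91 × 40 = 36.40.
Net gain = 40 − 36.40 = 3.60. The private return per contributed unit (0.91) is below 1, so free-riding is indeed the best response regardless of what the others do.

3.60 hours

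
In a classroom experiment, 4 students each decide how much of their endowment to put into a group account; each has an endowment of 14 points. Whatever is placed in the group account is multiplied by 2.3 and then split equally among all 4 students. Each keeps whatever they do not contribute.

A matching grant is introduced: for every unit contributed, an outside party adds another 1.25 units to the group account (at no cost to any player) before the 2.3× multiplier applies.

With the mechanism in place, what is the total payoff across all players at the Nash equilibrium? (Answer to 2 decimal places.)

289.80 points

Under the mechanism each unit contributed yields 2.3 × 2.25 / 4 = 1.2938 back to its contributor per unit of net cost, which exceeds 1, making full contribution the dominant choice for everyone.
At the Nash equilibrium everyone contributes 14. Group total payoff = 2.3 × 2.25 × 56 = 289.80.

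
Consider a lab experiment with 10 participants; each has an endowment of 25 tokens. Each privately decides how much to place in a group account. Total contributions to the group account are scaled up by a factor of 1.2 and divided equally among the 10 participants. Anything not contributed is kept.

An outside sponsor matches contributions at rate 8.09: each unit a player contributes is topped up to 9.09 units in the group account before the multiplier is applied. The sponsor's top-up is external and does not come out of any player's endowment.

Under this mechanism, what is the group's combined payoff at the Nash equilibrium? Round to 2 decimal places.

With the mechanism, a contributed unit returns 1.2 × 9.09 / 10 = 1.0908 per unit of net cost to the contributor — now above 1 — so contributing fully is weakly dominant for every player.
So the Nash equilibrium is full contribution by all 10; the group earns 1.2 × 9.09 × 250 = 2727.00.

2727.00 tokens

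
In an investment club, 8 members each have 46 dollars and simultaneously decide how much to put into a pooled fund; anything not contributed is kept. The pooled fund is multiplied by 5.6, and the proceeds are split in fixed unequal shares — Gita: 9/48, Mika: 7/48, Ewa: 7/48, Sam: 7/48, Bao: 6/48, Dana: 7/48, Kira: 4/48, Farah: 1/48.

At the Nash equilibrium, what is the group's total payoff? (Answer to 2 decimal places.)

579.60 dollars

Player j's private return per contributed unit is 5.6 × (j's share). Contributing is weakly dominant for j when that share is at least 1/5.6 = 0.1786, and contributing 0 is dominant otherwise.
The only share above 0.1786 is Gita's 9/48, contributing 46; the remaining 7 contribute 0. Total contributed: 46.
The pooled fund pays out 5.6 × 46 = 257.60 in total (split across the unequal shares, but the aggregate is all that matters for the group sum).
The 7 free-riders keep 46 each, adding 322. Group total = 322 + 257.60 = 579.60.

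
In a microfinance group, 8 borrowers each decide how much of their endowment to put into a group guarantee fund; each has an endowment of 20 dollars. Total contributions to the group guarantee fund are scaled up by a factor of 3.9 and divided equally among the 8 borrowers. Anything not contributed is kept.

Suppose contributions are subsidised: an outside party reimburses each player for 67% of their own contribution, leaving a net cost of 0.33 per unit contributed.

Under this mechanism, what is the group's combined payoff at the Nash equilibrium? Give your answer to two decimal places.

With the mechanism, a contributed unit returns (3.9/8) / 0.33 = 1.4773 per unit of net cost to the contributor — now above 1 — so contributing fully is weakly dominant for every player.
At the Nash equilibrium everyone contributes 20. Group total payoff = 8 × (20 × 0.67 + 3.9 × 20) = 731.20.

731.20 dollars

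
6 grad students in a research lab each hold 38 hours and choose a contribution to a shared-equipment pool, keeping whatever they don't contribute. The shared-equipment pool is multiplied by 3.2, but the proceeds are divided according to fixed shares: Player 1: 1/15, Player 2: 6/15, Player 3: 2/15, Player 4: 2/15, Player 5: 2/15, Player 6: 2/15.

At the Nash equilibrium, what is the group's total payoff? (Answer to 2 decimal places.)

311.60 hours

A player with share s gets back 3.2·s per unit contributed, so full contribution is dominant for anyone with s > 1/3.2 = 0.3125 and zero contribution is dominant for anyone below.
The only share above 0.3125 is Player 2's 6/15, contributing 38; the remaining 5 contribute 0. Total contributed: 38.
The shared-equipment pool pays out 3.2 × 38 = 121.60 in total (split across the unequal shares, but the aggregate is all that matters for the group sum).
The 5 free-riders keep 38 each, adding 190. Group total = 190 + 121.60 = 311.60.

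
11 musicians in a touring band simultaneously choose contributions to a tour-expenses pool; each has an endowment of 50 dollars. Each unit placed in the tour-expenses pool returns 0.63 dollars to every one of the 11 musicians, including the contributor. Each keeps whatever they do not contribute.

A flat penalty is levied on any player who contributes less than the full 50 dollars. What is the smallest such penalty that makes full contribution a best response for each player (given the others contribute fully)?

Given the others contribute fully, the best deviation is to contribute 0 (any partial contribution still incurs the fine and gives up units whose private return 0.63 is below 1).
Deviating from 50 to 0 saves 50 dollars but forfeits the deviator's share of the drop in the tour-expenses pool: 0.63 × 50 = 31.50.
So the deviation gain is 50 − 31.50 = 18.50, and the fine must be at least 18.50 dollars to wipe it out.

18.50 dollars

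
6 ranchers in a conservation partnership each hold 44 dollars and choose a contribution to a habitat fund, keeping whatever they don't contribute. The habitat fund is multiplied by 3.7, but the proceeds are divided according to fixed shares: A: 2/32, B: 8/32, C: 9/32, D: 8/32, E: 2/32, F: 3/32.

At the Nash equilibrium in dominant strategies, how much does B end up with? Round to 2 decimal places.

Each unit j contributes comes back to j as 3.7 × (j's share), so j prefers to contribute only if that share exceeds 1/3.7 = 0.2703; otherwise keeping the unit dominates.
The only share above 0.2703 is C's 9/32, contributing 44; the remaining 5 contribute 0. Total contributed: 44.
B keeps 44 and receives 3.7 × 44 × 8/32 = 40.70 from the habitat fund, for a payoff of 84.70.

84.70 dollars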